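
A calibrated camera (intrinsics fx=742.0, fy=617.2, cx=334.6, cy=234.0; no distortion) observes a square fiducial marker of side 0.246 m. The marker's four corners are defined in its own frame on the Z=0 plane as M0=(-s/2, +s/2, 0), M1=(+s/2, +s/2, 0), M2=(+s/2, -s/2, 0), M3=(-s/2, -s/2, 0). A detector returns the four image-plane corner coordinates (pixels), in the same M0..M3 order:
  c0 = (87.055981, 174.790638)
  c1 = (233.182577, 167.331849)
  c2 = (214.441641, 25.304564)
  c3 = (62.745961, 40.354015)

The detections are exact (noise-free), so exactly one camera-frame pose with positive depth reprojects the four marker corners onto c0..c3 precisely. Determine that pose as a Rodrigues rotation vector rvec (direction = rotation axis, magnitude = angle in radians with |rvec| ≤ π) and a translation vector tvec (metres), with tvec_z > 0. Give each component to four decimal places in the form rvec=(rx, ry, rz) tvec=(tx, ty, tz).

rvec=(0.2144, 0.2312, -0.0580) tvec=(-0.2822, -0.2366, 1.1203)

Intrinsics K: fx=742.0, fy=617.2, cx=334.6, cy=234.0
Marker side s = 0.246 m; corners in marker frame (Z=0):
  M0 = (-0.1230, +0.1230, 0)
  M1 = (+0.1230, +0.1230, 0)
  M2 = (+0.1230, -0.1230, 0)
  M3 = (-0.1230, -0.1230, 0)
Detected image corners:
  c0 = (87.055981, 174.790638) px
  c1 = (233.182577, 167.331849) px
  c2 = (214.441641, 25.304564) px
  c3 = (62.745961, 40.354015) px
Planar DLT: solve 8×8 A·h = b for H (H[2,2]=1):
  H  [+573.95155 +114.99750 +147.68922]
  H  [-66.64735 +580.09247 +103.63801]
  H  [-0.20839 +0.18215 +1.00000]
B = K⁻¹H; ‖b₁‖=0.892642, ‖b₂‖=0.892642; λ = 2/(‖b₁‖+‖b₂‖) = 1.120270, sign → tz>0 ⇒ λ=+1.120270
r₁ = λ·B[:,0] = (+0.97183,-0.03246,-0.23346); r₂ = λ·B[:,1] = (+0.08160,+0.97555,+0.20406)
r₃ = r₁×r₂ = (+0.22112,-0.21736,+0.95072); SVD([r₁ r₂ r₃]) → R = UVᵀ:
  R  [+0.97183 +0.08160 +0.22112]
  R  [-0.03246 +0.97555 -0.21736]
  R  [-0.23346 +0.20406 +0.95072]
t = (-0.28220, -0.23662, +1.12027) m
tr R = 2.898092; θ = arccos((tr R − 1)/2) = 0.320601 rad = 18.369°
axis k = ((R−Rᵀ)₃₂, (R−Rᵀ)₁₃, (R−Rᵀ)₂₁) / (2 sinθ) = (+0.668626, +0.721240, -0.180976)
rvec = θ·k = (+0.214362, +0.231230, -0.058021)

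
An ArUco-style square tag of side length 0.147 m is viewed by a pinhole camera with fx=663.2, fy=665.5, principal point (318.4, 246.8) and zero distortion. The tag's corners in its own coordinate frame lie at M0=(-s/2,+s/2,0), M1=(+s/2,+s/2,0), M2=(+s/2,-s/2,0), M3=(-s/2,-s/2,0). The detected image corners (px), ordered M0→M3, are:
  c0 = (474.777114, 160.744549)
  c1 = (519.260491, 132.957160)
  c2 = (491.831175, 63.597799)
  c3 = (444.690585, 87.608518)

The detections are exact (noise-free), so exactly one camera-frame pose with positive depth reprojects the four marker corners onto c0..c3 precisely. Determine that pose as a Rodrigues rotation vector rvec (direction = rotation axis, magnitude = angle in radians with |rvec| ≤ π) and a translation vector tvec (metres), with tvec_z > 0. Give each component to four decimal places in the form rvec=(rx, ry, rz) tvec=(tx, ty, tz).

Intrinsics K: fx=663.2, fy=665.5, cx=318.4, cy=246.8
Marker side s = 0.147 m; corners in marker frame (Z=0):
  M0 = (-0.0735, +0.0735, 0)
  M1 = (+0.0735, +0.0735, 0)
  M2 = (+0.0735, -0.0735, 0)
  M3 = (-0.0735, -0.0735, 0)
Detected image corners:
  c0 = (474.777114, 160.744549) px
  c1 = (519.260491, 132.957160) px
  c2 = (491.831175, 63.597799) px
  c3 = (444.690585, 87.608518) px
Planar DLT: solve 8×8 A·h = b for H (H[2,2]=1):
  H  [+509.62226 +261.46304 +483.47551]
  H  [-130.66770 +499.52466 +111.19502]
  H  [+0.41038 +0.13696 +1.00000]
B = K⁻¹H; ‖b₁‖=0.785109, ‖b₂‖=0.785109; λ = 2/(‖b₁‖+‖b₂‖) = 1.273709, sign → tz>0 ⇒ λ=+1.273709
r₁ = λ·B[:,0] = (+0.72780,-0.44393,+0.52271); r₂ = λ·B[:,1] = (+0.41840,+0.89135,+0.17445)
r₃ = r₁×r₂ = (-0.54336,+0.09174,+0.83447); SVD([r₁ r₂ r₃]) → R = UVᵀ:
  R  [+0.72780 +0.41840 -0.54336]
  R  [-0.44393 +0.89135 +0.09174]
  R  [+0.52271 +0.17445 +0.83447]
t = (+0.31704, -0.25954, +1.27371) m
tr R = 2.453629; θ = arccos((tr R − 1)/2) = 0.757124 rad = 43.380°
axis k = ((R−Rᵀ)₃₂, (R−Rᵀ)₁₃, (R−Rᵀ)₂₁) / (2 sinθ) = (+0.060215, -0.776075, -0.627759)
rvec = θ·k = (+0.045590, -0.587585, -0.475291)

rvec=(0.0456, -0.5876, -0.4753) tvec=(0.3170, -0.2595, 1.2737)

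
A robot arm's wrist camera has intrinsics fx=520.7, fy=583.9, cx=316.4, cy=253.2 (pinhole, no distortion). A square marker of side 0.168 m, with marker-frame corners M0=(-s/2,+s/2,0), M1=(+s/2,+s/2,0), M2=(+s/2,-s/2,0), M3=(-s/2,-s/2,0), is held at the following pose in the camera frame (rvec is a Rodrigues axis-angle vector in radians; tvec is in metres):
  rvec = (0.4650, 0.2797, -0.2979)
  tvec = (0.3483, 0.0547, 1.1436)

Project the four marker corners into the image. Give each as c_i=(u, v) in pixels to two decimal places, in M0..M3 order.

Intrinsics K: fx=520.7, fy=583.9, cx=316.4, cy=253.2
Marker side s = 0.168 m; corners in marker frame (Z=0):
  M0 = (-0.0840, +0.0840, 0)
  M1 = (+0.0840, +0.0840, 0)
  M2 = (+0.0840, -0.0840, 0)
  M3 = (-0.0840, -0.0840, 0)
rvec = (0.4650, 0.2797, -0.2979), |rvec| = θ = 0.61903 rad = 35.468°
Rodrigues: sinθ=0.58025, 1−cosθ=0.18556; R = I + sinθ·[k]× + (1−cosθ)·[k]×²:
    [+0.91914 +0.34222 +0.19510]
    [-0.21626 +0.85232 -0.47621]
    [-0.32925 +0.39552 +0.85741]
t = (0.3483, 0.0547, 1.1436) m
M0: Pc = R·M0+t = (+0.29984, +0.14446, +1.20448); u = 520.7·(+0.29984)/1.20448 + 316.4 = 446.0207, v = 583.9·(+0.14446)/1.20448 + 253.2 = 323.2306
M1: Pc = R·M1+t = (+0.45425, +0.10813, +1.14917); u = 520.7·(+0.45425)/1.14917 + 316.4 = 522.2276, v = 583.9·(+0.10813)/1.14917 + 253.2 = 308.1415
M2: Pc = R·M2+t = (+0.39676, -0.03506, +1.08272); u = 520.7·(+0.39676)/1.08272 + 316.4 = 507.2103, v = 583.9·(-0.03506)/1.08272 + 253.2 = 234.2922
M3: Pc = R·M3+t = (+0.24235, +0.00127, +1.13803); u = 520.7·(+0.24235)/1.13803 + 316.4 = 427.2838, v = 583.9·(+0.00127)/1.13803 + 253.2 = 253.8518

c0=(446.02, 323.23) c1=(522.23, 308.14) c2=(507.21, 234.29) c3=(427.28, 253.85)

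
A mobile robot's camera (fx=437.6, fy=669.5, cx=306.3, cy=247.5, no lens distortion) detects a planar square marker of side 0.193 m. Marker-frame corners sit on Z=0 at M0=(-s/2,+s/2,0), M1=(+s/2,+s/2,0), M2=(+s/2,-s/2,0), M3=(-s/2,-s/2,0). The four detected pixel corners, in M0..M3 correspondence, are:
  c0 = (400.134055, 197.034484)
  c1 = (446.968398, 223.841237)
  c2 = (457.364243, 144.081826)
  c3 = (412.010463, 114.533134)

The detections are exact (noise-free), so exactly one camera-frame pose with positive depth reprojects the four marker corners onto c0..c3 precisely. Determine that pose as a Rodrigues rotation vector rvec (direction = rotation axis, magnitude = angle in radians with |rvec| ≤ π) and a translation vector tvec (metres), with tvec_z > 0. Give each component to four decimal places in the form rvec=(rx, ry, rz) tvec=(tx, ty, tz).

Intrinsics K: fx=437.6, fy=669.5, cx=306.3, cy=247.5
Marker side s = 0.193 m; corners in marker frame (Z=0):
  M0 = (-0.0965, +0.0965, 0)
  M1 = (+0.0965, +0.0965, 0)
  M2 = (+0.0965, -0.0965, 0)
  M3 = (-0.0965, -0.0965, 0)
Detected image corners:
  c0 = (400.134055, 197.034484) px
  c1 = (446.968398, 223.841237) px
  c2 = (457.364243, 144.081826) px
  c3 = (412.010463, 114.533134) px
Planar DLT: solve 8×8 A·h = b for H (H[2,2]=1):
  H  [+330.99788 -106.76001 +429.65873]
  H  [+182.58000 +400.76487 +169.71656]
  H  [+0.21488 -0.11451 +1.00000]
B = K⁻¹H; ‖b₁‖=0.671377, ‖b₂‖=0.671377; λ = 2/(‖b₁‖+‖b₂‖) = 1.489476, sign → tz>0 ⇒ λ=+1.489476
r₁ = λ·B[:,0] = (+0.90260,+0.28788,+0.32006); r₂ = λ·B[:,1] = (-0.24400,+0.95466,-0.17056)
r₃ = r₁×r₂ = (-0.35465,+0.07586,+0.93192); SVD([r₁ r₂ r₃]) → R = UVᵀ:
  R  [+0.90260 -0.24400 -0.35465]
  R  [+0.28788 +0.95466 +0.07586]
  R  [+0.32006 -0.17056 +0.93192]
t = (+0.41988, -0.17305, +1.48948) m
tr R = 2.789174; θ = arccos((tr R − 1)/2) = 0.463290 rad = 26.545°
axis k = ((R−Rᵀ)₃₂, (R−Rᵀ)₁₃, (R−Rᵀ)₂₁) / (2 sinθ) = (-0.275702, -0.754899, +0.595077)
rvec = θ·k = (-0.127730, -0.349737, +0.275693)

rvec=(-0.1277, -0.3497, 0.2757) tvec=(0.4199, -0.1730, 1.4895)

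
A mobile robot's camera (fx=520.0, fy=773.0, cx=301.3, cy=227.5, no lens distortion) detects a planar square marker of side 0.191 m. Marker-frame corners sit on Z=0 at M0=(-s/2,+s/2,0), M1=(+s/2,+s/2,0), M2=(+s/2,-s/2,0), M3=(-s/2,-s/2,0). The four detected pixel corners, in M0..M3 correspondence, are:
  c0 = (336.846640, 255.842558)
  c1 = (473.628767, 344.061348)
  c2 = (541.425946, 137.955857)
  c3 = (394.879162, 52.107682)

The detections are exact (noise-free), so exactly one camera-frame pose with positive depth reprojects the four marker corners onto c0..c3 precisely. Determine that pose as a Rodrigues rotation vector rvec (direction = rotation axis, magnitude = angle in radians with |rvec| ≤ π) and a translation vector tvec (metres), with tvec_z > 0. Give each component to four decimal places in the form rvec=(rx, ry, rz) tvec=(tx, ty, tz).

rvec=(0.1610, 0.1556, 0.3957) tvec=(0.1695, -0.0240, 0.6611)

Intrinsics K: fx=520.0, fy=773.0, cx=301.3, cy=227.5
Marker side s = 0.191 m; corners in marker frame (Z=0):
  M0 = (-0.0955, +0.0955, 0)
  M1 = (+0.0955, +0.0955, 0)
  M2 = (+0.0955, -0.0955, 0)
  M3 = (-0.0955, -0.0955, 0)
Detected image corners:
  c0 = (336.846640, 255.842558) px
  c1 = (473.628767, 344.061348) px
  c2 = (541.425946, 137.955857) px
  c3 = (394.879162, 52.107682) px
Planar DLT: solve 8×8 A·h = b for H (H[2,2]=1):
  H  [+662.44867 -206.25469 +434.63404]
  H  [+420.30921 +1128.26548 +199.49359]
  H  [-0.17991 +0.28098 +1.00000]
B = K⁻¹H; ‖b₁‖=1.512542, ‖b₂‖=1.512542; λ = 2/(‖b₁‖+‖b₂‖) = 0.661139, sign → tz>0 ⇒ λ=+0.661139
r₁ = λ·B[:,0] = (+0.91117,+0.39449,-0.11894); r₂ = λ·B[:,1] = (-0.36987,+0.91032,+0.18577)
r₃ = r₁×r₂ = (+0.18156,-0.12527,+0.97537); SVD([r₁ r₂ r₃]) → R = UVᵀ:
  R  [+0.91117 -0.36987 +0.18156]
  R  [+0.39449 +0.91032 -0.12527]
  R  [-0.11894 +0.18577 +0.97537]
t = (+0.16952, -0.02395, +0.66114) m
tr R = 2.796857; θ = arccos((tr R − 1)/2) = 0.454618 rad = 26.048°
axis k = ((R−Rᵀ)₃₂, (R−Rᵀ)₁₃, (R−Rᵀ)₂₁) / (2 sinθ) = (+0.354163, +0.342165, +0.870340)
rvec = θ·k = (+0.161009, +0.155555, +0.395672)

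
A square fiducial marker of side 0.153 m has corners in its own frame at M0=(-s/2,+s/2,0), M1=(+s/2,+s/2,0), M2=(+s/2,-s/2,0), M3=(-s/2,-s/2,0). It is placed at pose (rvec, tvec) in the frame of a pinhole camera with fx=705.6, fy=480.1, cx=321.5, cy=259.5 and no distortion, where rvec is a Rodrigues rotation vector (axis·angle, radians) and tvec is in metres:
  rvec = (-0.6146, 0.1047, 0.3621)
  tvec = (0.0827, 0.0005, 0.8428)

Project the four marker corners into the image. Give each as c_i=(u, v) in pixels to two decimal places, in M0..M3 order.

c0=(307.40, 280.29) c1=(434.91, 309.22) c2=(469.05, 240.52) c3=(352.17, 216.62)

Intrinsics K: fx=705.6, fy=480.1, cx=321.5, cy=259.5
Marker side s = 0.153 m; corners in marker frame (Z=0):
  M0 = (-0.0765, +0.0765, 0)
  M1 = (+0.0765, +0.0765, 0)
  M2 = (+0.0765, -0.0765, 0)
  M3 = (-0.0765, -0.0765, 0)
rvec = (-0.6146, 0.1047, 0.3621), |rvec| = θ = 0.72098 rad = 41.309°
Rodrigues: sinθ=0.66012, 1−cosθ=0.24884; R = I + sinθ·[k]× + (1−cosθ)·[k]×²:
    [+0.93199 -0.36234 -0.01067]
    [+0.30073 +0.75641 +0.58087]
    [-0.20240 -0.54457 +0.81393]
t = (0.0827, 0.0005, 0.8428) m
M0: Pc = R·M0+t = (-0.01632, +0.03536, +0.81662); u = 705.6·(-0.01632)/0.81662 + 321.5 = 307.4024, v = 480.1·(+0.03536)/0.81662 + 259.5 = 280.2880
M1: Pc = R·M1+t = (+0.12628, +0.08137, +0.78566); u = 705.6·(+0.12628)/0.78566 + 321.5 = 434.9105, v = 480.1·(+0.08137)/0.78566 + 259.5 = 309.2243
M2: Pc = R·M2+t = (+0.18172, -0.03436, +0.86898); u = 705.6·(+0.18172)/0.86898 + 321.5 = 469.0514, v = 480.1·(-0.03436)/0.86898 + 259.5 = 240.5169
M3: Pc = R·M3+t = (+0.03912, -0.08037, +0.89994); u = 705.6·(+0.03912)/0.89994 + 321.5 = 352.1736, v = 480.1·(-0.08037)/0.89994 + 259.5 = 216.6238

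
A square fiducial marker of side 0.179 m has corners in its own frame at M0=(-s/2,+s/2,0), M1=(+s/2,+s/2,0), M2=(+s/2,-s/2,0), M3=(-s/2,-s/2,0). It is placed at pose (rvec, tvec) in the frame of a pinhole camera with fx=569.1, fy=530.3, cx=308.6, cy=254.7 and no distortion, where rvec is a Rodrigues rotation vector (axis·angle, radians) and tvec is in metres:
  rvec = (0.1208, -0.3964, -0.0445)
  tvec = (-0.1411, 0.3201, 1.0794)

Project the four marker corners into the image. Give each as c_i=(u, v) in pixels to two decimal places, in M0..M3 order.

c0=(189.11, 462.94) c1=(279.83, 444.63) c2=(277.43, 363.11) c3=(184.56, 376.42)

Intrinsics K: fx=569.1, fy=530.3, cx=308.6, cy=254.7
Marker side s = 0.179 m; corners in marker frame (Z=0):
  M0 = (-0.0895, +0.0895, 0)
  M1 = (+0.0895, +0.0895, 0)
  M2 = (+0.0895, -0.0895, 0)
  M3 = (-0.0895, -0.0895, 0)
rvec = (0.1208, -0.3964, -0.0445), |rvec| = θ = 0.41678 rad = 23.880°
Rodrigues: sinθ=0.40482, 1−cosθ=0.08560; R = I + sinθ·[k]× + (1−cosθ)·[k]×²:
    [+0.92159 +0.01962 -0.38767]
    [-0.06682 +0.99183 -0.10864]
    [+0.38237 +0.12603 +0.91537]
t = (-0.1411, 0.3201, 1.0794) m
M0: Pc = R·M0+t = (-0.22183, +0.41485, +1.05646); u = 569.1·(-0.22183)/1.05646 + 308.6 = 189.1053, v = 530.3·(+0.41485)/1.05646 + 254.7 = 462.9382
M1: Pc = R·M1+t = (-0.05686, +0.40289, +1.12490); u = 569.1·(-0.05686)/1.12490 + 308.6 = 279.8332, v = 530.3·(+0.40289)/1.12490 + 254.7 = 444.6293
M2: Pc = R·M2+t = (-0.06037, +0.22535, +1.10234); u = 569.1·(-0.06037)/1.10234 + 308.6 = 277.4309, v = 530.3·(+0.22535)/1.10234 + 254.7 = 363.1085
M3: Pc = R·M3+t = (-0.22534, +0.23731, +1.03390); u = 569.1·(-0.22534)/1.03390 + 308.6 = 184.5644, v = 530.3·(+0.23731)/1.03390 + 254.7 = 376.4202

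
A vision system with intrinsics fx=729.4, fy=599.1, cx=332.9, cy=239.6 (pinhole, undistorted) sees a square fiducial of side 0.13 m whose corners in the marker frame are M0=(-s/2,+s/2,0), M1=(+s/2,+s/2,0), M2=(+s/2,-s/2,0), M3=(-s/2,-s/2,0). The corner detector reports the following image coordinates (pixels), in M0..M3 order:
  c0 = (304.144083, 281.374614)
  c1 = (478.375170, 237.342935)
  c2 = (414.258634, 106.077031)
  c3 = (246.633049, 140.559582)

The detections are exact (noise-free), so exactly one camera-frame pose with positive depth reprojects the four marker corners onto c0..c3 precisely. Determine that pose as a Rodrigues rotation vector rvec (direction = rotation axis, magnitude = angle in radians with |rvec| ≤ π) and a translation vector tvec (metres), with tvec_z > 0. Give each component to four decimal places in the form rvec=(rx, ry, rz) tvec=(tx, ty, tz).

Intrinsics K: fx=729.4, fy=599.1, cx=332.9, cy=239.6
Marker side s = 0.13 m; corners in marker frame (Z=0):
  M0 = (-0.0650, +0.0650, 0)
  M1 = (+0.0650, +0.0650, 0)
  M2 = (+0.0650, -0.0650, 0)
  M3 = (-0.0650, -0.0650, 0)
Detected image corners:
  c0 = (304.144083, 281.374614) px
  c1 = (478.375170, 237.342935) px
  c2 = (414.258634, 106.077031) px
  c3 = (246.633049, 140.559582) px
Planar DLT: solve 8×8 A·h = b for H (H[2,2]=1):
  H  [+1462.72805 +308.32897 +362.26363]
  H  [-222.11002 +960.56418 +188.85082]
  H  [+0.41188 -0.44381 +1.00000]
B = K⁻¹H; ‖b₁‖=1.938896, ‖b₂‖=1.938896; λ = 2/(‖b₁‖+‖b₂‖) = 0.515757, sign → tz>0 ⇒ λ=+0.515757
r₁ = λ·B[:,0] = (+0.93734,-0.27617,+0.21243); r₂ = λ·B[:,1] = (+0.32249,+0.91848,-0.22890)
r₃ = r₁×r₂ = (-0.13190,+0.28306,+0.94999); SVD([r₁ r₂ r₃]) → R = UVᵀ:
  R  [+0.93734 +0.32249 -0.13190]
  R  [-0.27617 +0.91848 +0.28306]
  R  [+0.21243 -0.22890 +0.94999]
t = (+0.02076, -0.04369, +0.51576) m
tr R = 2.805809; θ = arccos((tr R − 1)/2) = 0.444317 rad = 25.457°
axis k = ((R−Rᵀ)₃₂, (R−Rᵀ)₁₃, (R−Rᵀ)₂₁) / (2 sinθ) = (-0.595520, -0.400529, -0.696371)
rvec = θ·k = (-0.264600, -0.177962, -0.309409)

rvec=(-0.2646, -0.1780, -0.3094) tvec=(0.0208, -0.0437, 0.5158)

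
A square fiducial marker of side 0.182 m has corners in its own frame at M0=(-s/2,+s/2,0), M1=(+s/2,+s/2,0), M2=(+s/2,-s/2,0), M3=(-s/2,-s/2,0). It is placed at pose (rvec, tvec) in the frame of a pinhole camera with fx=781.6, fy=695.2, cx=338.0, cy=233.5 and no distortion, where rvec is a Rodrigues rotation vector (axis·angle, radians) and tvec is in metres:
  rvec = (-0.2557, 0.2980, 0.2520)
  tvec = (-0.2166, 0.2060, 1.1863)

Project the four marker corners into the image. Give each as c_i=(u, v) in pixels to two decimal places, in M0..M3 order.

Intrinsics K: fx=781.6, fy=695.2, cx=338.0, cy=233.5
Marker side s = 0.182 m; corners in marker frame (Z=0):
  M0 = (-0.0910, +0.0910, 0)
  M1 = (+0.0910, +0.0910, 0)
  M2 = (+0.0910, -0.0910, 0)
  M3 = (-0.0910, -0.0910, 0)
rvec = (-0.2557, 0.2980, 0.2520), |rvec| = θ = 0.46657 rad = 26.733°
Rodrigues: sinθ=0.44983, 1−cosθ=0.10688; R = I + sinθ·[k]× + (1−cosθ)·[k]×²:
    [+0.92522 -0.28037 +0.25567]
    [+0.20554 +0.93672 +0.28339]
    [-0.31894 -0.20965 +0.92430]
t = (-0.2166, 0.2060, 1.1863) m
M0: Pc = R·M0+t = (-0.32631, +0.27254, +1.19625); u = 781.6·(-0.32631)/1.19625 + 338.0 = 124.7974, v = 695.2·(+0.27254)/1.19625 + 233.5 = 391.8852
M1: Pc = R·M1+t = (-0.15792, +0.30995, +1.13820); u = 781.6·(-0.15792)/1.13820 + 338.0 = 229.5572, v = 695.2·(+0.30995)/1.13820 + 233.5 = 422.8118
M2: Pc = R·M2+t = (-0.10689, +0.13946, +1.17635); u = 781.6·(-0.10689)/1.17635 + 338.0 = 266.9785, v = 695.2·(+0.13946)/1.17635 + 233.5 = 315.9197
M3: Pc = R·M3+t = (-0.27528, +0.10205, +1.23440); u = 781.6·(-0.27528)/1.23440 + 338.0 = 163.6972, v = 695.2·(+0.10205)/1.23440 + 233.5 = 290.9757

c0=(124.80, 391.89) c1=(229.56, 422.81) c2=(266.98, 315.92) c3=(163.70, 290.98)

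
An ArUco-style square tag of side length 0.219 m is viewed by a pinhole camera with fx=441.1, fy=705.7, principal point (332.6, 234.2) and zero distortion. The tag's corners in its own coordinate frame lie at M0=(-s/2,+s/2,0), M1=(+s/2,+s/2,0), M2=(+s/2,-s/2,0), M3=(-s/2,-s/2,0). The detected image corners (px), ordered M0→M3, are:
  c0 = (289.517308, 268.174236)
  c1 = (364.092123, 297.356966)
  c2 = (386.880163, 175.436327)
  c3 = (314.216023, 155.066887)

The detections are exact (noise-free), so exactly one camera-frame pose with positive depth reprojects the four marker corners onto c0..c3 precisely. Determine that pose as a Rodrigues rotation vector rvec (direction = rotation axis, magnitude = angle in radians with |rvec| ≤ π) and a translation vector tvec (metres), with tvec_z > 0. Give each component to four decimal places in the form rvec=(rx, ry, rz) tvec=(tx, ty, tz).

Intrinsics K: fx=441.1, fy=705.7, cx=332.6, cy=234.2
Marker side s = 0.219 m; corners in marker frame (Z=0):
  M0 = (-0.1095, +0.1095, 0)
  M1 = (+0.1095, +0.1095, 0)
  M2 = (+0.1095, -0.1095, 0)
  M3 = (-0.1095, -0.1095, 0)
Detected image corners:
  c0 = (289.517308, 268.174236) px
  c1 = (364.092123, 297.356966) px
  c2 = (386.880163, 175.436327) px
  c3 = (314.216023, 155.066887) px
Planar DLT: solve 8×8 A·h = b for H (H[2,2]=1):
  H  [+235.38562 -181.16417 +337.75694]
  H  [+46.07231 +487.91600 +222.22609]
  H  [-0.29726 -0.21438 +1.00000]
B = K⁻¹H; ‖b₁‖=0.830335, ‖b₂‖=0.830335; λ = 2/(‖b₁‖+‖b₂‖) = 1.204334, sign → tz>0 ⇒ λ=+1.204334
r₁ = λ·B[:,0] = (+0.91261,+0.19743,-0.35800); r₂ = λ·B[:,1] = (-0.29996,+0.91835,-0.25818)
r₃ = r₁×r₂ = (+0.27779,+0.34300,+0.89732); SVD([r₁ r₂ r₃]) → R = UVᵀ:
  R  [+0.91261 -0.29996 +0.27779]
  R  [+0.19743 +0.91835 +0.34300]
  R  [-0.35800 -0.25818 +0.89732]
t = (+0.01408, -0.02043, +1.20433) m
tr R = 2.728279; θ = arccos((tr R − 1)/2) = 0.527358 rad = 30.215°
axis k = ((R−Rᵀ)₃₂, (R−Rᵀ)₁₃, (R−Rᵀ)₂₁) / (2 sinθ) = (-0.597302, +0.631681, +0.494176)
rvec = θ·k = (-0.314992, +0.333122, +0.260607)

rvec=(-0.3150, 0.3331, 0.2606) tvec=(0.0141, -0.0204, 1.2043)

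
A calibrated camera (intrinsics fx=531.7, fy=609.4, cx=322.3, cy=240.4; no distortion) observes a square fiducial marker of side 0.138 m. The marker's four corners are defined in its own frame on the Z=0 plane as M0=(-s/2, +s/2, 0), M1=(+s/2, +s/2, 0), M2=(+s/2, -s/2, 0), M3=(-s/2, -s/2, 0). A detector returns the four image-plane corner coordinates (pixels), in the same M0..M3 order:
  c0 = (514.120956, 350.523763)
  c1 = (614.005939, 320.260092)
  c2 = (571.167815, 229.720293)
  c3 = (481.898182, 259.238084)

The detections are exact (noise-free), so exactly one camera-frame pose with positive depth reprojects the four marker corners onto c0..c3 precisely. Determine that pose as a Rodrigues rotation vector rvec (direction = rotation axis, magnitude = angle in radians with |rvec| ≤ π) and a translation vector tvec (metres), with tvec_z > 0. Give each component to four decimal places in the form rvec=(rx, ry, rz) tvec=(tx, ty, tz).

Intrinsics K: fx=531.7, fy=609.4, cx=322.3, cy=240.4
Marker side s = 0.138 m; corners in marker frame (Z=0):
  M0 = (-0.0690, +0.0690, 0)
  M1 = (+0.0690, +0.0690, 0)
  M2 = (+0.0690, -0.0690, 0)
  M3 = (-0.0690, -0.0690, 0)
Detected image corners:
  c0 = (514.120956, 350.523763) px
  c1 = (614.005939, 320.260092) px
  c2 = (571.167815, 229.720293) px
  c3 = (481.898182, 259.238084) px
Planar DLT: solve 8×8 A·h = b for H (H[2,2]=1):
  H  [+583.06573 -132.23110 +543.73940]
  H  [-269.79762 +444.17319 +287.80321]
  H  [-0.18396 -0.74033 +1.00000]
B = K⁻¹H; ‖b₁‖=1.276872, ‖b₂‖=1.276872; λ = 2/(‖b₁‖+‖b₂‖) = 0.783164, sign → tz>0 ⇒ λ=+0.783164
r₁ = λ·B[:,0] = (+0.94615,-0.28989,-0.14407); r₂ = λ·B[:,1] = (+0.15669,+0.79955,-0.57980)
r₃ = r₁×r₂ = (+0.28327,+0.52601,+0.80192); SVD([r₁ r₂ r₃]) → R = UVᵀ:
  R  [+0.94615 +0.15669 +0.28327]
  R  [-0.28989 +0.79955 +0.52601]
  R  [-0.14407 -0.57980 +0.80192]
t = (+0.32617, +0.06092, +0.78316) m
tr R = 2.547620; θ = arccos((tr R − 1)/2) = 0.685962 rad = 39.303°
axis k = ((R−Rᵀ)₃₂, (R−Rᵀ)₁₃, (R−Rᵀ)₂₁) / (2 sinθ) = (-0.872891, +0.337330, -0.352519)
rvec = θ·k = (-0.598771, +0.231396, -0.241814)

rvec=(-0.5988, 0.2314, -0.2418) tvec=(0.3262, 0.0609, 0.7832)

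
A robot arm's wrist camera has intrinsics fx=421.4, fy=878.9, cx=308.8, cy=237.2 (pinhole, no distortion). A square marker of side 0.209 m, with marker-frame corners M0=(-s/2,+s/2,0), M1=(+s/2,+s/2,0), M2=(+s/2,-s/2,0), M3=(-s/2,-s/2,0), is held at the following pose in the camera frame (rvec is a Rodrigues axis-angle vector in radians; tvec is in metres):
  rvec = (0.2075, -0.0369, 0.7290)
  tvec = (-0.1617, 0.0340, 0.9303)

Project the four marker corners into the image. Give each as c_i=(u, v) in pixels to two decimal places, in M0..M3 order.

Intrinsics K: fx=421.4, fy=878.9, cx=308.8, cy=237.2
Marker side s = 0.209 m; corners in marker frame (Z=0):
  M0 = (-0.1045, +0.1045, 0)
  M1 = (+0.1045, +0.1045, 0)
  M2 = (+0.1045, -0.1045, 0)
  M3 = (-0.1045, -0.1045, 0)
rvec = (0.2075, -0.0369, 0.7290), |rvec| = θ = 0.75885 rad = 43.479°
Rodrigues: sinθ=0.68809, 1−cosθ=0.27437; R = I + sinθ·[k]× + (1−cosθ)·[k]×²:
    [+0.74614 -0.66467 +0.03861]
    [+0.65737 +0.72627 -0.20097]
    [+0.10553 +0.17533 +0.97884]
t = (-0.1617, 0.0340, 0.9303) m
M0: Pc = R·M0+t = (-0.30913, +0.04120, +0.93759); u = 421.4·(-0.30913)/0.93759 + 308.8 = 169.8623, v = 878.9·(+0.04120)/0.93759 + 237.2 = 275.8211
M1: Pc = R·M1+t = (-0.15319, +0.17859, +0.95965); u = 421.4·(-0.15319)/0.95965 + 308.8 = 241.5331, v = 878.9·(+0.17859)/0.95965 + 237.2 = 400.7634
M2: Pc = R·M2+t = (-0.01427, +0.02680, +0.92301); u = 421.4·(-0.01427)/0.92301 + 308.8 = 302.2848, v = 878.9·(+0.02680)/0.92301 + 237.2 = 262.7191
M3: Pc = R·M3+t = (-0.17021, -0.11059, +0.90095); u = 421.4·(-0.17021)/0.90095 + 308.8 = 229.1861, v = 878.9·(-0.11059)/0.90095 + 237.2 = 129.3155

c0=(169.86, 275.82) c1=(241.53, 400.76) c2=(302.28, 262.72) c3=(229.19, 129.32)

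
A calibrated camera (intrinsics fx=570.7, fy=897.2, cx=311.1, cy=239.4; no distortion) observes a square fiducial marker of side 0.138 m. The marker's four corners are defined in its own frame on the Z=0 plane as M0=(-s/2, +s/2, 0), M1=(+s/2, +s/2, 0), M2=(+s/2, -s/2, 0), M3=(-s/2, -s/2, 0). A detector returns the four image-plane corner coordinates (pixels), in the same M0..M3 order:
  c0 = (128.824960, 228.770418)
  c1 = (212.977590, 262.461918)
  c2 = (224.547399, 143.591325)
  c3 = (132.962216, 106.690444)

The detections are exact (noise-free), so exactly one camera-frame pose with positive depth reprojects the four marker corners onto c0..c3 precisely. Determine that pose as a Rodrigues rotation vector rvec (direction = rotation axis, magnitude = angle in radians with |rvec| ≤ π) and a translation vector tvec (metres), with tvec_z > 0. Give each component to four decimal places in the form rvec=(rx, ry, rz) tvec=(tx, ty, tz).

rvec=(0.5639, 0.0596, 0.2467) tvec=(-0.2085, -0.0500, 0.8724)

Intrinsics K: fx=570.7, fy=897.2, cx=311.1, cy=239.4
Marker side s = 0.138 m; corners in marker frame (Z=0):
  M0 = (-0.0690, +0.0690, 0)
  M1 = (+0.0690, +0.0690, 0)
  M2 = (+0.0690, -0.0690, 0)
  M3 = (-0.0690, -0.0690, 0)
Detected image corners:
  c0 = (128.824960, 228.770418) px
  c1 = (212.977590, 262.461918) px
  c2 = (224.547399, 143.591325) px
  c3 = (132.962216, 106.690444) px
Planar DLT: solve 8×8 A·h = b for H (H[2,2]=1):
  H  [+637.88330 +50.43145 +174.70141]
  H  [+257.70836 +986.84352 +187.94703]
  H  [+0.01312 +0.61412 +1.00000]
B = K⁻¹H; ‖b₁‖=1.146318, ‖b₂‖=1.146318; λ = 2/(‖b₁‖+‖b₂‖) = 0.872358, sign → tz>0 ⇒ λ=+0.872358
r₁ = λ·B[:,0] = (+0.96882,+0.24752,+0.01144); r₂ = λ·B[:,1] = (-0.21495,+0.81657,+0.53573)
r₃ = r₁×r₂ = (+0.12326,-0.52149,+0.84431); SVD([r₁ r₂ r₃]) → R = UVᵀ:
  R  [+0.96882 -0.21495 +0.12326]
  R  [+0.24752 +0.81657 -0.52149]
  R  [+0.01144 +0.53573 +0.84431]
t = (-0.20850, -0.05003, +0.87236) m
tr R = 2.629695; θ = arccos((tr R − 1)/2) = 0.618330 rad = 35.428°
axis k = ((R−Rᵀ)₃₂, (R−Rᵀ)₁₃, (R−Rᵀ)₂₁) / (2 sinθ) = (+0.911906, +0.096449, +0.398904)
rvec = θ·k = (+0.563859, +0.059637, +0.246655)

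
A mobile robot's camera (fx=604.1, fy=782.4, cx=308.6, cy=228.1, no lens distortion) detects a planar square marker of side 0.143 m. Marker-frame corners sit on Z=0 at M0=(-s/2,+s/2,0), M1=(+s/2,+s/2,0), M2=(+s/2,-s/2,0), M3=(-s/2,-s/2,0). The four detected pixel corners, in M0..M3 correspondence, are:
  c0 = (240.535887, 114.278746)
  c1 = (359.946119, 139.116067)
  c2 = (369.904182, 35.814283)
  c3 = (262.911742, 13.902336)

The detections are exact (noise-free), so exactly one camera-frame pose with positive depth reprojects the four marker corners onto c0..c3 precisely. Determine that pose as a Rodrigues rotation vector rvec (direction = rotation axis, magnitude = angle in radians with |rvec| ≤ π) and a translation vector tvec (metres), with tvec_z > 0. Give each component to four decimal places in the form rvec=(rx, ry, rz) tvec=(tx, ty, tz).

rvec=(-0.6214, -0.0327, 0.1619) tvec=(0.0001, -0.1498, 0.7553)

Intrinsics K: fx=604.1, fy=782.4, cx=308.6, cy=228.1
Marker side s = 0.143 m; corners in marker frame (Z=0):
  M0 = (-0.0715, +0.0715, 0)
  M1 = (+0.0715, +0.0715, 0)
  M2 = (+0.0715, -0.0715, 0)
  M3 = (-0.0715, -0.0715, 0)
Detected image corners:
  c0 = (240.535887, 114.278746) px
  c1 = (359.946119, 139.116067) px
  c2 = (369.904182, 35.814283) px
  c3 = (262.911742, 13.902336) px
Planar DLT: solve 8×8 A·h = b for H (H[2,2]=1):
  H  [+781.81992 -350.70621 +308.67263]
  H  [+161.07532 +653.75417 +72.95245]
  H  [-0.02402 -0.77054 +1.00000]
B = K⁻¹H; ‖b₁‖=1.323907, ‖b₂‖=1.323907; λ = 2/(‖b₁‖+‖b₂‖) = 0.755340, sign → tz>0 ⇒ λ=+0.755340
r₁ = λ·B[:,0] = (+0.98682,+0.16079,-0.01814); r₂ = λ·B[:,1] = (-0.14119,+0.80082,-0.58202)
r₃ = r₁×r₂ = (-0.07906,+0.57691,+0.81297); SVD([r₁ r₂ r₃]) → R = UVᵀ:
  R  [+0.98682 -0.14119 -0.07906]
  R  [+0.16079 +0.80082 +0.57691]
  R  [-0.01814 -0.58202 +0.81297]
t = (+0.00009, -0.14978, +0.75534) m
tr R = 2.600619; θ = arccos((tr R − 1)/2) = 0.642985 rad = 36.840°
axis k = ((R−Rᵀ)₃₂, (R−Rᵀ)₁₃, (R−Rᵀ)₂₁) / (2 sinθ) = (-0.966439, -0.050796, +0.251824)
rvec = θ·k = (-0.621406, -0.032661, +0.161919)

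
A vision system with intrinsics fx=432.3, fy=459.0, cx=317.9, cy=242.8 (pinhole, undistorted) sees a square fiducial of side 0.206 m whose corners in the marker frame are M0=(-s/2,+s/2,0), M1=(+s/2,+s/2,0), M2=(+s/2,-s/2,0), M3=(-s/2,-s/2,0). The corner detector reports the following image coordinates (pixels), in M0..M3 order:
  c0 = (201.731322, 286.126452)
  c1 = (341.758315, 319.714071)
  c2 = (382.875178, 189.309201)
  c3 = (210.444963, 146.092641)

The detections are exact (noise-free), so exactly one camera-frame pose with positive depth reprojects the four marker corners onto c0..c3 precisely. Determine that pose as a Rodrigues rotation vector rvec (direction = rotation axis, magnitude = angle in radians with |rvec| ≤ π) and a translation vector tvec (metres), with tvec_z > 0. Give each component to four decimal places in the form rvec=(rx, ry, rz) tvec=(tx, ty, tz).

Intrinsics K: fx=432.3, fy=459.0, cx=317.9, cy=242.8
Marker side s = 0.206 m; corners in marker frame (Z=0):
  M0 = (-0.1030, +0.1030, 0)
  M1 = (+0.1030, +0.1030, 0)
  M2 = (+0.1030, -0.1030, 0)
  M3 = (-0.1030, -0.1030, 0)
Detected image corners:
  c0 = (201.731322, 286.126452) px
  c1 = (341.758315, 319.714071) px
  c2 = (382.875178, 189.309201) px
  c3 = (210.444963, 146.092641) px
Planar DLT: solve 8×8 A·h = b for H (H[2,2]=1):
  H  [+766.40317 +167.32584 +283.35865]
  H  [+197.42008 +895.33174 +242.49851]
  H  [+0.05715 +1.01595 +1.00000]
B = K⁻¹H; ‖b₁‖=1.777336, ‖b₂‖=1.777336; λ = 2/(‖b₁‖+‖b₂‖) = 0.562640, sign → tz>0 ⇒ λ=+0.562640
r₁ = λ·B[:,0] = (+0.97383,+0.22499,+0.03215); r₂ = λ·B[:,1] = (-0.20257,+0.79512,+0.57162)
r₃ = r₁×r₂ = (+0.10304,-0.56317,+0.81989); SVD([r₁ r₂ r₃]) → R = UVᵀ:
  R  [+0.97383 -0.20257 +0.10304]
  R  [+0.22499 +0.79512 -0.56317]
  R  [+0.03215 +0.57162 +0.81989]
t = (-0.04496, -0.00037, +0.56264) m
tr R = 2.588844; θ = arccos((tr R − 1)/2) = 0.652741 rad = 37.399°
axis k = ((R−Rᵀ)₃₂, (R−Rᵀ)₁₃, (R−Rᵀ)₂₁) / (2 sinθ) = (+0.934187, +0.058355, +0.351980)
rvec = θ·k = (+0.609782, +0.038091, +0.229752)

rvec=(0.6098, 0.0381, 0.2298) tvec=(-0.0450, -0.0004, 0.5626)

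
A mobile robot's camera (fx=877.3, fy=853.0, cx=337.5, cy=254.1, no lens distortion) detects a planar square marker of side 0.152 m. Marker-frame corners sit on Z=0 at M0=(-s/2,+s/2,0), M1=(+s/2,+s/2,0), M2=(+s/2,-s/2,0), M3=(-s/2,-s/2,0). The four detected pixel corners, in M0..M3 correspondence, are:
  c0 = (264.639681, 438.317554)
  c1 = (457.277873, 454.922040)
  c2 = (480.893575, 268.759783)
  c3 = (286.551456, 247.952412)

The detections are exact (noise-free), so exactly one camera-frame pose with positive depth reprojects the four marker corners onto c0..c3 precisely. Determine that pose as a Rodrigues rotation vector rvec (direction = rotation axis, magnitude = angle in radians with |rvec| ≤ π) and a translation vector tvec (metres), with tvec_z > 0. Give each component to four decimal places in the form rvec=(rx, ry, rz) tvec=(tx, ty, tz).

Intrinsics K: fx=877.3, fy=853.0, cx=337.5, cy=254.1
Marker side s = 0.152 m; corners in marker frame (Z=0):
  M0 = (-0.0760, +0.0760, 0)
  M1 = (+0.0760, +0.0760, 0)
  M2 = (+0.0760, -0.0760, 0)
  M3 = (-0.0760, -0.0760, 0)
Detected image corners:
  c0 = (264.639681, 438.317554) px
  c1 = (457.277873, 454.922040) px
  c2 = (480.893575, 268.759783) px
  c3 = (286.551456, 247.952412) px
Planar DLT: solve 8×8 A·h = b for H (H[2,2]=1):
  H  [+1324.86559 -122.13879 +373.30191]
  H  [+172.15377 +1264.63650 +353.11897]
  H  [+0.13948 +0.07435 +1.00000]
B = K⁻¹H; ‖b₁‖=1.471918, ‖b₂‖=1.471918; λ = 2/(‖b₁‖+‖b₂‖) = 0.679386, sign → tz>0 ⇒ λ=+0.679386
r₁ = λ·B[:,0] = (+0.98953,+0.10889,+0.09476); r₂ = λ·B[:,1] = (-0.11402,+0.99219,+0.05051)
r₃ = r₁×r₂ = (-0.08852,-0.06079,+0.99422); SVD([r₁ r₂ r₃]) → R = UVᵀ:
  R  [+0.98953 -0.11402 -0.08852]
  R  [+0.10889 +0.99219 -0.06079]
  R  [+0.09476 +0.05051 +0.99422]
t = (+0.02773, +0.07887, +0.67939) m
tr R = 2.975939; θ = arccos((tr R − 1)/2) = 0.155273 rad = 8.896°
axis k = ((R−Rᵀ)₃₂, (R−Rᵀ)₁₃, (R−Rᵀ)₂₁) / (2 sinθ) = (+0.359829, -0.592590, +0.720666)
rvec = θ·k = (+0.055872, -0.092013, +0.111900)

rvec=(0.0559, -0.0920, 0.1119) tvec=(0.0277, 0.0789, 0.6794)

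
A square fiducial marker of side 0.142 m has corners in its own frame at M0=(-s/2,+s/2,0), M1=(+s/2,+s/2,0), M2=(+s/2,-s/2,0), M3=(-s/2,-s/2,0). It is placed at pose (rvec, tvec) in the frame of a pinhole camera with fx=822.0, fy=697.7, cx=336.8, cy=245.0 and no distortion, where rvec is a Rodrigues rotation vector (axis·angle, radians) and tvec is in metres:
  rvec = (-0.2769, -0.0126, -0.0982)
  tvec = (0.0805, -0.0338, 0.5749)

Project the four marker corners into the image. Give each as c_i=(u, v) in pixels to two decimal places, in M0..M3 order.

Intrinsics K: fx=822.0, fy=697.7, cx=336.8, cy=245.0
Marker side s = 0.142 m; corners in marker frame (Z=0):
  M0 = (-0.0710, +0.0710, 0)
  M1 = (+0.0710, +0.0710, 0)
  M2 = (+0.0710, -0.0710, 0)
  M3 = (-0.0710, -0.0710, 0)
rvec = (-0.2769, -0.0126, -0.0982), |rvec| = θ = 0.29407 rad = 16.849°
Rodrigues: sinθ=0.28985, 1−cosθ=0.04293; R = I + sinθ·[k]× + (1−cosθ)·[k]×²:
    [+0.99513 +0.09852 +0.00108]
    [-0.09506 +0.95715 +0.27354]
    [+0.02592 -0.27231 +0.96186]
t = (0.0805, -0.0338, 0.5749) m
M0: Pc = R·M0+t = (+0.01684, +0.04091, +0.55373); u = 822.0·(+0.01684)/0.55373 + 336.8 = 361.7997, v = 697.7·(+0.04091)/0.55373 + 245.0 = 296.5432
M1: Pc = R·M1+t = (+0.15815, +0.02741, +0.55741); u = 822.0·(+0.15815)/0.55741 + 336.8 = 570.0214, v = 697.7·(+0.02741)/0.55741 + 245.0 = 279.3071
M2: Pc = R·M2+t = (+0.14416, -0.10851, +0.59607); u = 822.0·(+0.14416)/0.59607 + 336.8 = 535.5991, v = 697.7·(-0.10851)/0.59607 + 245.0 = 117.9935
M3: Pc = R·M3+t = (+0.00285, -0.09501, +0.59239); u = 822.0·(+0.00285)/0.59239 + 336.8 = 340.7551, v = 697.7·(-0.09501)/0.59239 + 245.0 = 133.1024

c0=(361.80, 296.54) c1=(570.02, 279.31) c2=(535.60, 117.99) c3=(340.76, 133.10)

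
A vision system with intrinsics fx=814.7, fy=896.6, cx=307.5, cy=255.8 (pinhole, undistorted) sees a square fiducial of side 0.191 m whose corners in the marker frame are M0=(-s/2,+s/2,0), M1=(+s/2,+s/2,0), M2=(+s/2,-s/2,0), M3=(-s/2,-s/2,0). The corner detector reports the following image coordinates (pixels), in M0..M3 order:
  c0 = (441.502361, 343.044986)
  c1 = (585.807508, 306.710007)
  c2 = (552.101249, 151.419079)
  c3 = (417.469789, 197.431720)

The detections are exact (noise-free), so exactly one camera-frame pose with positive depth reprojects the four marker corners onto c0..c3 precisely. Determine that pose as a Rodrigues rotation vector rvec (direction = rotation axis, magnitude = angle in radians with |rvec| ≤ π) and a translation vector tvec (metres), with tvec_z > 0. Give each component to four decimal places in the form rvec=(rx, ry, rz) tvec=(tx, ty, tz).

rvec=(-0.2648, 0.4998, -0.2042) tvec=(0.2490, -0.0088, 1.0755)

Intrinsics K: fx=814.7, fy=896.6, cx=307.5, cy=255.8
Marker side s = 0.191 m; corners in marker frame (Z=0):
  M0 = (-0.0955, +0.0955, 0)
  M1 = (+0.0955, +0.0955, 0)
  M2 = (+0.0955, -0.0955, 0)
  M3 = (-0.0955, -0.0955, 0)
Detected image corners:
  c0 = (441.502361, 343.044986) px
  c1 = (585.807508, 306.710007) px
  c2 = (552.101249, 151.419079) px
  c3 = (417.469789, 197.431720) px
Planar DLT: solve 8×8 A·h = b for H (H[2,2]=1):
  H  [+523.46430 +11.51451 +496.08850]
  H  [-319.29095 +717.37916 +248.46792]
  H  [-0.41277 -0.27771 +1.00000]
B = K⁻¹H; ‖b₁‖=0.929789, ‖b₂‖=0.929789; λ = 2/(‖b₁‖+‖b₂‖) = 1.075513, sign → tz>0 ⇒ λ=+1.075513
r₁ = λ·B[:,0] = (+0.85860,-0.25635,-0.44394); r₂ = λ·B[:,1] = (+0.12793,+0.94574,-0.29868)
r₃ = r₁×r₂ = (+0.49642,+0.19965,+0.84481); SVD([r₁ r₂ r₃]) → R = UVᵀ:
  R  [+0.85860 +0.12793 +0.49642]
  R  [-0.25635 +0.94574 +0.19965]
  R  [-0.44394 -0.29868 +0.84481]
t = (+0.24896, -0.00880, +1.07551) m
tr R = 2.649158; θ = arccos((tr R − 1)/2) = 0.601339 rad = 34.454°
axis k = ((R−Rᵀ)₃₂, (R−Rᵀ)₁₃, (R−Rᵀ)₂₁) / (2 sinθ) = (-0.440413, +0.831080, -0.339622)
rvec = θ·k = (-0.264837, +0.499761, -0.204228)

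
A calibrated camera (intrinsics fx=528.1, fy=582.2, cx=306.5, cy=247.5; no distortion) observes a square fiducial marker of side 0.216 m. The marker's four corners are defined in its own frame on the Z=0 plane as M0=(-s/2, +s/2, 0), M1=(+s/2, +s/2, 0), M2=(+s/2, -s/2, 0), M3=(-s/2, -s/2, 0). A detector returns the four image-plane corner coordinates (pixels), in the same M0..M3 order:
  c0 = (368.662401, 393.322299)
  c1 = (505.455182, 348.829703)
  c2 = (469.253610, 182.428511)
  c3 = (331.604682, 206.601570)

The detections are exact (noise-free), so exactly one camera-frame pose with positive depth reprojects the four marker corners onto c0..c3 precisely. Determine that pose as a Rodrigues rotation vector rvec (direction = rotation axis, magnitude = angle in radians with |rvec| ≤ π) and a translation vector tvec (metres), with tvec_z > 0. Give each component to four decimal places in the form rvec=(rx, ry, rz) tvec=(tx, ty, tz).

Intrinsics K: fx=528.1, fy=582.2, cx=306.5, cy=247.5
Marker side s = 0.216 m; corners in marker frame (Z=0):
  M0 = (-0.1080, +0.1080, 0)
  M1 = (+0.1080, +0.1080, 0)
  M2 = (+0.1080, -0.1080, 0)
  M3 = (-0.1080, -0.1080, 0)
Detected image corners:
  c0 = (368.662401, 393.322299) px
  c1 = (505.455182, 348.829703) px
  c2 = (469.253610, 182.428511) px
  c3 = (331.604682, 206.601570) px
Planar DLT: solve 8×8 A·h = b for H (H[2,2]=1):
  H  [+849.63871 +124.35346 +422.32361]
  H  [-13.65217 +784.34117 +280.81927]
  H  [+0.51185 -0.10775 +1.00000]
B = K⁻¹H; ‖b₁‖=1.428596, ‖b₂‖=1.428596; λ = 2/(‖b₁‖+‖b₂‖) = 0.699988, sign → tz>0 ⇒ λ=+0.699988
r₁ = λ·B[:,0] = (+0.91824,-0.16873,+0.35829); r₂ = λ·B[:,1] = (+0.20860,+0.97509,-0.07542)
r₃ = r₁×r₂ = (-0.33664,+0.14400,+0.93056); SVD([r₁ r₂ r₃]) → R = UVᵀ:
  R  [+0.91824 +0.20860 -0.33664]
  R  [-0.16873 +0.97509 +0.14400]
  R  [+0.35829 -0.07542 +0.93056]
t = (+0.15352, +0.04006, +0.69999) m
tr R = 2.823885; θ = arccos((tr R − 1)/2) = 0.422802 rad = 24.225°
axis k = ((R−Rᵀ)₃₂, (R−Rᵀ)₁₃, (R−Rᵀ)₂₁) / (2 sinθ) = (-0.267375, -0.846814, -0.459801)
rvec = θ·k = (-0.113047, -0.358035, -0.194405)

rvec=(-0.1130, -0.3580, -0.1944) tvec=(0.1535, 0.0401, 0.7000)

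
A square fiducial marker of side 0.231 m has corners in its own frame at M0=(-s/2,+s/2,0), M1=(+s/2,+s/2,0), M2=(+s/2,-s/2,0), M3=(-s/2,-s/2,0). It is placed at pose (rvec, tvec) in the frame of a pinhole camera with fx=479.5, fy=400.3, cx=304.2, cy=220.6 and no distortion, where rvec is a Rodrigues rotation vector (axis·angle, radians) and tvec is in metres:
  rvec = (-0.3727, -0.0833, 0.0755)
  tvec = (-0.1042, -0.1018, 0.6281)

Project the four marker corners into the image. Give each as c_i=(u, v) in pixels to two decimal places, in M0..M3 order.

Intrinsics K: fx=479.5, fy=400.3, cx=304.2, cy=220.6
Marker side s = 0.231 m; corners in marker frame (Z=0):
  M0 = (-0.1155, +0.1155, 0)
  M1 = (+0.1155, +0.1155, 0)
  M2 = (+0.1155, -0.1155, 0)
  M3 = (-0.1155, -0.1155, 0)
rvec = (-0.3727, -0.0833, 0.0755), |rvec| = θ = 0.38929 rad = 22.305°
Rodrigues: sinθ=0.37953, 1−cosθ=0.07482; R = I + sinθ·[k]× + (1−cosθ)·[k]×²:
    [+0.99376 -0.05828 -0.09510]
    [+0.08894 +0.92861 +0.36025]
    [+0.06732 -0.36646 +0.92799]
t = (-0.1042, -0.1018, 0.6281) m
M0: Pc = R·M0+t = (-0.22571, -0.00482, +0.57800); u = 479.5·(-0.22571)/0.57800 + 304.2 = 116.9534, v = 400.3·(-0.00482)/0.57800 + 220.6 = 217.2632
M1: Pc = R·M1+t = (+0.00385, +0.01573, +0.59355); u = 479.5·(+0.00385)/0.59355 + 304.2 = 307.3086, v = 400.3·(+0.01573)/0.59355 + 220.6 = 231.2059
M2: Pc = R·M2+t = (+0.01731, -0.19878, +0.67820); u = 479.5·(+0.01731)/0.67820 + 304.2 = 316.4388, v = 400.3·(-0.19878)/0.67820 + 220.6 = 103.2715
M3: Pc = R·M3+t = (-0.21225, -0.21933, +0.66265); u = 479.5·(-0.21225)/0.66265 + 304.2 = 150.6155, v = 400.3·(-0.21933)/0.66265 + 220.6 = 88.1077

c0=(116.95, 217.26) c1=(307.31, 231.21) c2=(316.44, 103.27) c3=(150.62, 88.11)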